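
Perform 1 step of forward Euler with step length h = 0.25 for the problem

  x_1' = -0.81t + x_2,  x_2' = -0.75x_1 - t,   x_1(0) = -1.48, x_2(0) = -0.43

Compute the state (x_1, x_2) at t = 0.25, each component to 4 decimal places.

Euler on (x_1,x_2): x_1_{n+1} = x_1_n + h·x_1', x_2_{n+1} = x_2_n + h·x_2'.
0.000000: (-1.480000, -0.430000); f=(-0.430000, 1.110000) → (-1.587500, -0.152500)
(x_1(0.25), x_2(0.25)) ≈ (-1.5875, -0.1525)

-1.5875, -0.1525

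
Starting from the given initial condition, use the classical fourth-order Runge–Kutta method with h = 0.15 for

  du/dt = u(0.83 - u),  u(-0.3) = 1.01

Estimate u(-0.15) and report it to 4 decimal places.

0.9850

RK4: k1 = f(t_n, u_n); k2 = f(t_n + h/2, u_n + (h/2)·k1); k3 = f(t_n + h/2, u_n + (h/2)·k2); k4 = f(t_n + h, u_n + h·k3); u_{n+1} = u_n + (h/6)·(k1 + 2k2 + 2k3 + k4).
t=-0.300000, u=1.010000:
  k1 = f(-0.300000, 1.010000) = -0.181800
  k2 = f(-0.225000, 0.996365) = -0.165760
  k3 = f(-0.225000, 0.997568) = -0.167160
  k4 = f(-0.150000, 0.984926) = -0.152591
  u ← 1.010000 + (0.15/6)·(k1 + 2k2 + 2k3 + k4) = 0.984994
u(-0.15) ≈ 0.9850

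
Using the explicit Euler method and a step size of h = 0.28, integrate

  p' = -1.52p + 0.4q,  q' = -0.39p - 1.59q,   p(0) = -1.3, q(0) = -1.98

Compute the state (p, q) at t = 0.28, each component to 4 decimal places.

Euler on (p,q): p_{n+1} = p_n + h·p', q_{n+1} = q_n + h·q'.
0.000000: (-1.300000, -1.980000); f=(1.184000, 3.655200) → (-0.968480, -0.956544)
(p(0.28), q(0.28)) ≈ (-0.9685, -0.9565)

-0.9685, -0.9565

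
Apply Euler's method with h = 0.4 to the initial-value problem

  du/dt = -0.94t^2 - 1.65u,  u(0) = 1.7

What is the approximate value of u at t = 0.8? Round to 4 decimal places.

Euler: u_{n+1} = u_n + h·f(t_n, u_n).
t=0.000000, u=1.700000: f=-2.805000 → u ← 1.700000 + 0.4·(-2.805000) = 0.578000
t=0.400000, u=0.578000: f=-1.104100 → u ← 0.578000 + 0.4·(-1.104100) = 0.136360
u(0.8) ≈ 0.1364

0.1364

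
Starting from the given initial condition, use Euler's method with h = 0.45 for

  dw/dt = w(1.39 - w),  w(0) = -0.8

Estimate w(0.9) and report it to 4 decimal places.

Euler: w_{n+1} = w_n + h·f(t_n, w_n).
t=0.000000, w=-0.800000: f=-1.752000 → w ← -0.800000 + 0.45·(-1.752000) = -1.588400
t=0.450000, w=-1.588400: f=-4.730891 → w ← -1.588400 + 0.45·(-4.730891) = -3.717301
w(0.9) ≈ -3.7173

-3.7173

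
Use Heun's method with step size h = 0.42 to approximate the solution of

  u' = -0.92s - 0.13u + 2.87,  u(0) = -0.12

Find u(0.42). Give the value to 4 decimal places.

0.9777

Heun: k1 = f(s_n, u_n); k2 = f(s_n + h, u_n + h·k1); u_{n+1} = u_n + (h/2)·(k1 + k2).
s=0.000000, u=-0.120000:
  k1 = f(0.000000, -0.120000) = 2.885600
  k2 = f(0.420000, 1.091952) = 2.341646
  u ← -0.120000 + (0.42/2)·(2.885600 + 2.341646) = 0.977722
u(0.42) ≈ 0.9777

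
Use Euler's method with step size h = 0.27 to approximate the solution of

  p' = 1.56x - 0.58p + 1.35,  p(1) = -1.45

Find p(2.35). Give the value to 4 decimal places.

Euler: p_{n+1} = p_n + h·f(x_n, p_n).
x=1.000000, p=-1.450000: f=3.751000 → p ← -1.450000 + 0.27·3.751000 = -0.437230
x=1.270000, p=-0.437230: f=3.584793 → p ← -0.437230 + 0.27·3.584793 = 0.530664
x=1.540000, p=0.530664: f=3.444615 → p ← 0.530664 + 0.27·3.444615 = 1.460710
x=1.810000, p=1.460710: f=3.326388 → p ← 1.460710 + 0.27·3.326388 = 2.358835
x=2.080000, p=2.358835: f=3.226676 → p ← 2.358835 + 0.27·3.226676 = 3.230037
p(2.35) ≈ 3.2300

3.2300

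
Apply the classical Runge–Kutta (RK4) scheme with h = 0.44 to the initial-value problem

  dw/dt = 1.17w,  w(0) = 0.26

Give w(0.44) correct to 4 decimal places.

RK4: k1 = f(t_n, w_n); k2 = f(t_n + h/2, w_n + (h/2)·k1); k3 = f(t_n + h/2, w_n + (h/2)·k2); k4 = f(t_n + h, w_n + h·k3); w_{n+1} = w_n + (h/6)·(k1 + 2k2 + 2k3 + k4).
t=0.000000, w=0.260000:
  k1 = f(0.000000, 0.260000) = 0.304200
  k2 = f(0.220000, 0.326924) = 0.382501
  k3 = f(0.220000, 0.344150) = 0.402656
  k4 = f(0.440000, 0.437169) = 0.511487
  w ← 0.260000 + (0.44/6)·(k1 + 2k2 + 2k3 + k4) = 0.434973
w(0.44) ≈ 0.4350

0.4350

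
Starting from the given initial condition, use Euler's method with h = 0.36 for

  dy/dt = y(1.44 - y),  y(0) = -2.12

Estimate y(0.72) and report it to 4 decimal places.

Euler: y_{n+1} = y_n + h·f(t_n, y_n).
t=0.000000, y=-2.120000: f=-7.547200 → y ← -2.120000 + 0.36·(-7.547200) = -4.836992
t=0.360000, y=-4.836992: f=-30.361760 → y ← -4.836992 + 0.36·(-30.361760) = -15.767226
y(0.72) ≈ -15.7672

-15.7672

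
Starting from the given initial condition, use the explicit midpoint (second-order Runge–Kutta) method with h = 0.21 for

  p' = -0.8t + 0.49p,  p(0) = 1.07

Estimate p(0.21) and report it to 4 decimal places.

Midpoint: k1 = f(t_n, p_n); k2 = f(t_n + h/2, p_n + (h/2)·k1); p_{n+1} = p_n + h·k2.
t=0.000000, p=1.070000:
  k1 = f(0.000000, 1.070000) = 0.524300
  k2 = f(0.105000, 1.125052) = 0.467275
  p ← 1.070000 + 0.21·0.467275 = 1.168128
p(0.21) ≈ 1.1681

1.1681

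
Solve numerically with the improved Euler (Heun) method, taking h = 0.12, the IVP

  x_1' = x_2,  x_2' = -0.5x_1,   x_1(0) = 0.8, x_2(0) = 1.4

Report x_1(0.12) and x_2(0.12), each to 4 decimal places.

0.9651, 1.3470

Heun on (x_1,x_2): k1 = f(s_n, state_n); k2 = f(s_n + h, state_n + h·k1); state_{n+1} = state_n + (h/2)·(k1 + k2).
0.000000: (0.800000, 1.400000)
  k1 = (1.400000, -0.400000)
  predictor → (0.968000, 1.352000)
  k2 = (1.352000, -0.484000)
  → (0.965120, 1.346960)
(x_1(0.12), x_2(0.12)) ≈ (0.9651, 1.3470)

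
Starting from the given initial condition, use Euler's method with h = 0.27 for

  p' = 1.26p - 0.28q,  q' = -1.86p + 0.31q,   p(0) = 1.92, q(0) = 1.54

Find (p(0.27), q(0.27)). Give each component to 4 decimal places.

2.4568, 0.7047

Euler on (p,q): p_{n+1} = p_n + h·p', q_{n+1} = q_n + h·q'.
0.000000: (1.920000, 1.540000); f=(1.988000, -3.093800) → (2.456760, 0.704674)
(p(0.27), q(0.27)) ≈ (2.4568, 0.7047)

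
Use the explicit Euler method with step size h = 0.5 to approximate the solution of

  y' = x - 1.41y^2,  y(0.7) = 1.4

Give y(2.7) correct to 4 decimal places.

1.2945

Euler: y_{n+1} = y_n + h·f(x_n, y_n).
x=0.700000, y=1.400000: f=-2.063600 → y ← 1.400000 + 0.5·(-2.063600) = 0.368200
x=1.200000, y=0.368200: f=1.008845 → y ← 0.368200 + 0.5·1.008845 = 0.872622
x=1.700000, y=0.872622: f=0.626328 → y ← 0.872622 + 0.5·0.626328 = 1.185786
x=2.200000, y=1.185786: f=0.217415 → y ← 1.185786 + 0.5·0.217415 = 1.294494
y(2.7) ≈ 1.2945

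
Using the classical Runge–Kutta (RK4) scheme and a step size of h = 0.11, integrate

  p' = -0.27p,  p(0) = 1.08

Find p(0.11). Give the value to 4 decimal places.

RK4: k1 = f(s_n, p_n); k2 = f(s_n + h/2, p_n + (h/2)·k1); k3 = f(s_n + h/2, p_n + (h/2)·k2); k4 = f(s_n + h, p_n + h·k3); p_{n+1} = p_n + (h/6)·(k1 + 2k2 + 2k3 + k4).
s=0.000000, p=1.080000:
  k1 = f(0.000000, 1.080000) = -0.291600
  k2 = f(0.055000, 1.063962) = -0.287270
  k3 = f(0.055000, 1.064200) = -0.287334
  k4 = f(0.110000, 1.048393) = -0.283066
  p ← 1.080000 + (0.11/6)·(k1 + 2k2 + 2k3 + k4) = 1.048396
p(0.11) ≈ 1.0484

1.0484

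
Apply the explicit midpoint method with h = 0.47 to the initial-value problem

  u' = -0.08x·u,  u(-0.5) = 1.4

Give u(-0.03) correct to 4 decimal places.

1.4141

Midpoint: k1 = f(x_n, u_n); k2 = f(x_n + h/2, u_n + (h/2)·k1); u_{n+1} = u_n + h·k2.
x=-0.500000, u=1.400000:
  k1 = f(-0.500000, 1.400000) = 0.056000
  k2 = f(-0.265000, 1.413160) = 0.029959
  u ← 1.400000 + 0.47·0.029959 = 1.414081
u(-0.03) ≈ 1.4141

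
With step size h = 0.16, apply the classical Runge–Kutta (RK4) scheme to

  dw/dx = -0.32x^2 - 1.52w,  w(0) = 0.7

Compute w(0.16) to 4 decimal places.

0.5485

RK4: k1 = f(x_n, w_n); k2 = f(x_n + h/2, w_n + (h/2)·k1); k3 = f(x_n + h/2, w_n + (h/2)·k2); k4 = f(x_n + h, w_n + h·k3); w_{n+1} = w_n + (h/6)·(k1 + 2k2 + 2k3 + k4).
x=0.000000, w=0.700000:
  k1 = f(0.000000, 0.700000) = -1.064000
  k2 = f(0.080000, 0.614880) = -0.936666
  k3 = f(0.080000, 0.625067) = -0.952149
  k4 = f(0.160000, 0.547656) = -0.840629
  w ← 0.700000 + (0.16/6)·(k1 + 2k2 + 2k3 + k4) = 0.548473
w(0.16) ≈ 0.5485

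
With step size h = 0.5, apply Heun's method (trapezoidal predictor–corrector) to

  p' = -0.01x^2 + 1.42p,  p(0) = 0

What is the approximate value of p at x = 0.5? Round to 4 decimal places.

Heun: k1 = f(x_n, p_n); k2 = f(x_n + h, p_n + h·k1); p_{n+1} = p_n + (h/2)·(k1 + k2).
x=0.000000, p=0.000000:
  k1 = f(0.000000, 0.000000) = 0.000000
  k2 = f(0.500000, 0.000000) = -0.002500
  p ← 0.000000 + (0.5/2)·(0.000000 + (-0.002500)) = -0.000625
p(0.5) ≈ -0.0006

-0.0006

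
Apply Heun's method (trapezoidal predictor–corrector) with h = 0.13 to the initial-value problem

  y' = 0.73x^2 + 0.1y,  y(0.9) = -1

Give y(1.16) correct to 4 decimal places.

-0.8211

Heun: k1 = f(x_n, y_n); k2 = f(x_n + h, y_n + h·k1); y_{n+1} = y_n + (h/2)·(k1 + k2).
x=0.900000, y=-1.000000:
  k1 = f(0.900000, -1.000000) = 0.491300
  k2 = f(1.030000, -0.936131) = 0.680844
  y ← -1.000000 + (0.13/2)·(0.491300 + 0.680844) = -0.923811
x=1.030000, y=-0.923811:
  k1 = f(1.030000, -0.923811) = 0.682076
  k2 = f(1.160000, -0.835141) = 0.898774
  y ← -0.923811 + (0.13/2)·(0.682076 + 0.898774) = -0.821055
y(1.16) ≈ -0.8211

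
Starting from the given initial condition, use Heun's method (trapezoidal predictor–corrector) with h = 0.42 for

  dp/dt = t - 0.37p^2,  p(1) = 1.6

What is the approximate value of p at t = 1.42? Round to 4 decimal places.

1.7048

Heun: k1 = f(t_n, p_n); k2 = f(t_n + h, p_n + h·k1); p_{n+1} = p_n + (h/2)·(k1 + k2).
t=1.000000, p=1.600000:
  k1 = f(1.000000, 1.600000) = 0.052800
  k2 = f(1.420000, 1.622176) = 0.446362
  p ← 1.600000 + (0.42/2)·(0.052800 + 0.446362) = 1.704824
p(1.42) ≈ 1.7048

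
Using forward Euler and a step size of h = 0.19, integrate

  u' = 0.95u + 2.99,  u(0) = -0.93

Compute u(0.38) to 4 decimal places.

Euler: u_{n+1} = u_n + h·f(x_n, u_n).
x=0.000000, u=-0.930000: f=2.106500 → u ← -0.930000 + 0.19·2.106500 = -0.529765
x=0.190000, u=-0.529765: f=2.486723 → u ← -0.529765 + 0.19·2.486723 = -0.057288
u(0.38) ≈ -0.0573

-0.0573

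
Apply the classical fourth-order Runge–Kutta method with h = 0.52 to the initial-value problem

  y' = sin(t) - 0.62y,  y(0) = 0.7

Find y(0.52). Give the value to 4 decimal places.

0.6261

RK4: k1 = f(t_n, y_n); k2 = f(t_n + h/2, y_n + (h/2)·k1); k3 = f(t_n + h/2, y_n + (h/2)·k2); k4 = f(t_n + h, y_n + h·k3); y_{n+1} = y_n + (h/6)·(k1 + 2k2 + 2k3 + k4).
t=0.000000, y=0.700000:
  k1 = f(0.000000, 0.700000) = -0.434000
  k2 = f(0.260000, 0.587160) = -0.106959
  k3 = f(0.260000, 0.672191) = -0.159678
  k4 = f(0.520000, 0.616968) = 0.114360
  y ← 0.700000 + (0.52/6)·(k1 + 2k2 + 2k3 + k4) = 0.626081
y(0.52) ≈ 0.6261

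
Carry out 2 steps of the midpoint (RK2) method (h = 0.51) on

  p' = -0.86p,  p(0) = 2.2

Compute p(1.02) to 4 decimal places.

0.9513

Midpoint: k1 = f(x_n, p_n); k2 = f(x_n + h/2, p_n + (h/2)·k1); p_{n+1} = p_n + h·k2.
x=0.000000, p=2.200000:
  k1 = f(0.000000, 2.200000) = -1.892000
  k2 = f(0.255000, 1.717540) = -1.477084
  p ← 2.200000 + 0.51·(-1.477084) = 1.446687
x=0.510000, p=1.446687:
  k1 = f(0.510000, 1.446687) = -1.244151
  k2 = f(0.765000, 1.129429) = -0.971309
  p ← 1.446687 + 0.51·(-0.971309) = 0.951320
p(1.02) ≈ 0.9513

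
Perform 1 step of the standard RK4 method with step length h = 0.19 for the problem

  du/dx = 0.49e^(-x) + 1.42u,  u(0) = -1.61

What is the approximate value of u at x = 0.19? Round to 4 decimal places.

-2.0109

RK4: k1 = f(x_n, u_n); k2 = f(x_n + h/2, u_n + (h/2)·k1); k3 = f(x_n + h/2, u_n + (h/2)·k2); k4 = f(x_n + h, u_n + h·k3); u_{n+1} = u_n + (h/6)·(k1 + 2k2 + 2k3 + k4).
x=0.000000, u=-1.610000:
  k1 = f(0.000000, -1.610000) = -1.796200
  k2 = f(0.095000, -1.780639) = -2.082915
  k3 = f(0.095000, -1.807877) = -2.121592
  k4 = f(0.190000, -2.013103) = -2.453396
  u ← -1.610000 + (0.19/6)·(k1 + 2k2 + 2k3 + k4) = -2.010856
u(0.19) ≈ -2.0109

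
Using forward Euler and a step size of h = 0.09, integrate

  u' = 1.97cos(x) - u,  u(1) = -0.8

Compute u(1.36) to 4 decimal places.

-0.2945

Euler: u_{n+1} = u_n + h·f(x_n, u_n).
x=1.000000, u=-0.800000: f=1.864396 → u ← -0.800000 + 0.09·1.864396 = -0.632204
x=1.090000, u=-0.632204: f=1.543301 → u ← -0.632204 + 0.09·1.543301 = -0.493307
x=1.180000, u=-0.493307: f=1.243729 → u ← -0.493307 + 0.09·1.243729 = -0.381372
x=1.270000, u=-0.381372: f=0.965045 → u ← -0.381372 + 0.09·0.965045 = -0.294518
u(1.36) ≈ -0.2945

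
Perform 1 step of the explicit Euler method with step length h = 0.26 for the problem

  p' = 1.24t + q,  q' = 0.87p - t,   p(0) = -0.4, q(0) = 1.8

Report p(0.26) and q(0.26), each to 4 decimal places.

Euler on (p,q): p_{n+1} = p_n + h·p', q_{n+1} = q_n + h·q'.
0.000000: (-0.400000, 1.800000); f=(1.800000, -0.348000) → (0.068000, 1.709520)
(p(0.26), q(0.26)) ≈ (0.0680, 1.7095)

0.0680, 1.7095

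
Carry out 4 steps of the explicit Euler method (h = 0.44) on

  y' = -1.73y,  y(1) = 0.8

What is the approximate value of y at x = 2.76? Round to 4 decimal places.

Euler: y_{n+1} = y_n + h·f(x_n, y_n).
x=1.000000, y=0.800000: f=-1.384000 → y ← 0.800000 + 0.44·(-1.384000) = 0.191040
x=1.440000, y=0.191040: f=-0.330499 → y ← 0.191040 + 0.44·(-0.330499) = 0.045620
x=1.880000, y=0.045620: f=-0.078923 → y ← 0.045620 + 0.44·(-0.078923) = 0.010894
x=2.320000, y=0.010894: f=-0.018847 → y ← 0.010894 + 0.44·(-0.018847) = 0.002602
y(2.76) ≈ 0.0026

0.0026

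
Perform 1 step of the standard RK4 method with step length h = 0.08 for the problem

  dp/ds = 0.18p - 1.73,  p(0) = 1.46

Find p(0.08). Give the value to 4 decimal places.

1.3418

RK4: k1 = f(s_n, p_n); k2 = f(s_n + h/2, p_n + (h/2)·k1); k3 = f(s_n + h/2, p_n + (h/2)·k2); k4 = f(s_n + h, p_n + h·k3); p_{n+1} = p_n + (h/6)·(k1 + 2k2 + 2k3 + k4).
s=0.000000, p=1.460000:
  k1 = f(0.000000, 1.460000) = -1.467200
  k2 = f(0.040000, 1.401312) = -1.477764
  k3 = f(0.040000, 1.400889) = -1.477840
  k4 = f(0.080000, 1.341773) = -1.488481
  p ← 1.460000 + (0.08/6)·(k1 + 2k2 + 2k3 + k4) = 1.341775
p(0.08) ≈ 1.3418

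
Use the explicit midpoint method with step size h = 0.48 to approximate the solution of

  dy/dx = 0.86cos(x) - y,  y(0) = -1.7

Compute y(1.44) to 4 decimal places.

-0.0798

Midpoint: k1 = f(x_n, y_n); k2 = f(x_n + h/2, y_n + (h/2)·k1); y_{n+1} = y_n + h·k2.
x=0.000000, y=-1.700000:
  k1 = f(0.000000, -1.700000) = 2.560000
  k2 = f(0.240000, -1.085600) = 1.920951
  y ← -1.700000 + 0.48·1.920951 = -0.777944
x=0.480000, y=-0.777944:
  k1 = f(0.480000, -0.777944) = 1.540759
  k2 = f(0.720000, -0.408161) = 1.054714
  y ← -0.777944 + 0.48·1.054714 = -0.271681
x=0.960000, y=-0.271681:
  k1 = f(0.960000, -0.271681) = 0.764908
  k2 = f(1.200000, -0.088103) = 0.399731
  y ← -0.271681 + 0.48·0.399731 = -0.079810
y(1.44) ≈ -0.0798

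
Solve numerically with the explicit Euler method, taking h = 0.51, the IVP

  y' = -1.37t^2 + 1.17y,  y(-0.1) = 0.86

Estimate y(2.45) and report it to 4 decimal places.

Euler: y_{n+1} = y_n + h·f(t_n, y_n).
t=-0.100000, y=0.860000: f=0.992500 → y ← 0.860000 + 0.51·0.992500 = 1.366175
t=0.410000, y=1.366175: f=1.368128 → y ← 1.366175 + 0.51·1.368128 = 2.063920
t=0.920000, y=2.063920: f=1.255219 → y ← 2.063920 + 0.51·1.255219 = 2.704082
t=1.430000, y=2.704082: f=0.362263 → y ← 2.704082 + 0.51·0.362263 = 2.888836
t=1.940000, y=2.888836: f=-1.776194 → y ← 2.888836 + 0.51·(-1.776194) = 1.982976
y(2.45) ≈ 1.9830

1.9830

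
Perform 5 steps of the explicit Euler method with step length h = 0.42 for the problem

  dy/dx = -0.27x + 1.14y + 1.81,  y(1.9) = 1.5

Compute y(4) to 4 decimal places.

16.7523

Euler: y_{n+1} = y_n + h·f(x_n, y_n).
x=1.900000, y=1.500000: f=3.007000 → y ← 1.500000 + 0.42·3.007000 = 2.762940
x=2.320000, y=2.762940: f=4.333352 → y ← 2.762940 + 0.42·4.333352 = 4.582948
x=2.740000, y=4.582948: f=6.294760 → y ← 4.582948 + 0.42·6.294760 = 7.226747
x=3.160000, y=7.226747: f=9.195292 → y ← 7.226747 + 0.42·9.195292 = 11.088769
x=3.580000, y=11.088769: f=13.484597 → y ← 11.088769 + 0.42·13.484597 = 16.752300
y(4) ≈ 16.7523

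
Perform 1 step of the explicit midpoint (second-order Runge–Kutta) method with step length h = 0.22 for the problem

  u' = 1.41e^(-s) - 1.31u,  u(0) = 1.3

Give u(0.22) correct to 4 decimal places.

1.2125

Midpoint: k1 = f(s_n, u_n); k2 = f(s_n + h/2, u_n + (h/2)·k1); u_{n+1} = u_n + h·k2.
s=0.000000, u=1.300000:
  k1 = f(0.000000, 1.300000) = -0.293000
  k2 = f(0.110000, 1.267770) = -0.397653
  u ← 1.300000 + 0.22·(-0.397653) = 1.212516
u(0.22) ≈ 1.2125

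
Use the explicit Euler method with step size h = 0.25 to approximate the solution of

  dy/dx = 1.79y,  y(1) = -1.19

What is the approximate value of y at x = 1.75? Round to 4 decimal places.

-3.6091

Euler: y_{n+1} = y_n + h·f(x_n, y_n).
x=1.000000, y=-1.190000: f=-2.130100 → y ← -1.190000 + 0.25·(-2.130100) = -1.722525
x=1.250000, y=-1.722525: f=-3.083320 → y ← -1.722525 + 0.25·(-3.083320) = -2.493355
x=1.500000, y=-2.493355: f=-4.463105 → y ← -2.493355 + 0.25·(-4.463105) = -3.609131
y(1.75) ≈ -3.6091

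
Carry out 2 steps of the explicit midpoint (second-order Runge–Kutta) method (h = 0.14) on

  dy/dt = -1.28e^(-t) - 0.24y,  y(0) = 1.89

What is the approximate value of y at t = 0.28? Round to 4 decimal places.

Midpoint: k1 = f(t_n, y_n); k2 = f(t_n + h/2, y_n + (h/2)·k1); y_{n+1} = y_n + h·k2.
t=0.000000, y=1.890000:
  k1 = f(0.000000, 1.890000) = -1.733600
  k2 = f(0.070000, 1.768648) = -1.617940
  y ← 1.890000 + 0.14·(-1.617940) = 1.663488
t=0.140000, y=1.663488:
  k1 = f(0.140000, 1.663488) = -1.512016
  k2 = f(0.210000, 1.557647) = -1.411383
  y ← 1.663488 + 0.14·(-1.411383) = 1.465895
y(0.28) ≈ 1.4659

1.4659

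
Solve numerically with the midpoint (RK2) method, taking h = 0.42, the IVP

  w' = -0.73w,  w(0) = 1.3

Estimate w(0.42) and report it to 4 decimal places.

Midpoint: k1 = f(x_n, w_n); k2 = f(x_n + h/2, w_n + (h/2)·k1); w_{n+1} = w_n + h·k2.
x=0.000000, w=1.300000:
  k1 = f(0.000000, 1.300000) = -0.949000
  k2 = f(0.210000, 1.100710) = -0.803518
  w ← 1.300000 + 0.42·(-0.803518) = 0.962522
w(0.42) ≈ 0.9625

0.9625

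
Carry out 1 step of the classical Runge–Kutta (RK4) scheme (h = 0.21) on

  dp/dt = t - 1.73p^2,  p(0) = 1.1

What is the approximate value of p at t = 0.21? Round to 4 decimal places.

0.8041

RK4: k1 = f(t_n, p_n); k2 = f(t_n + h/2, p_n + (h/2)·k1); k3 = f(t_n + h/2, p_n + (h/2)·k2); k4 = f(t_n + h, p_n + h·k3); p_{n+1} = p_n + (h/6)·(k1 + 2k2 + 2k3 + k4).
t=0.000000, p=1.100000:
  k1 = f(0.000000, 1.100000) = -2.093300
  k2 = f(0.105000, 0.880204) = -1.235332
  k3 = f(0.105000, 0.970290) = -1.523731
  k4 = f(0.210000, 0.780016) = -0.842576
  p ← 1.100000 + (0.21/6)·(k1 + 2k2 + 2k3 + k4) = 0.804110
p(0.21) ≈ 0.8041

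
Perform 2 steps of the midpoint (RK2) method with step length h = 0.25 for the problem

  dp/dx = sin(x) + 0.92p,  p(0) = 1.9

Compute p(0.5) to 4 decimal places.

3.1373

Midpoint: k1 = f(x_n, p_n); k2 = f(x_n + h/2, p_n + (h/2)·k1); p_{n+1} = p_n + h·k2.
x=0.000000, p=1.900000:
  k1 = f(0.000000, 1.900000) = 1.748000
  k2 = f(0.125000, 2.118500) = 2.073695
  p ← 1.900000 + 0.25·2.073695 = 2.418424
x=0.250000, p=2.418424:
  k1 = f(0.250000, 2.418424) = 2.472354
  k2 = f(0.375000, 2.727468) = 2.875543
  p ← 2.418424 + 0.25·2.875543 = 3.137309
p(0.5) ≈ 3.1373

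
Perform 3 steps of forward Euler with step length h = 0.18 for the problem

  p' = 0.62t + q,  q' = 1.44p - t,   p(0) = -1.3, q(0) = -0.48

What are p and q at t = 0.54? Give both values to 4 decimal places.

Euler on (p,q): p_{n+1} = p_n + h·p', q_{n+1} = q_n + h·q'.
0.000000: (-1.300000, -0.480000); f=(-0.480000, -1.872000) → (-1.386400, -0.816960)
0.180000: (-1.386400, -0.816960); f=(-0.705360, -2.176416) → (-1.513365, -1.208715)
0.360000: (-1.513365, -1.208715); f=(-0.985515, -2.539245) → (-1.690757, -1.665779)
(p(0.54), q(0.54)) ≈ (-1.6908, -1.6658)

-1.6908, -1.6658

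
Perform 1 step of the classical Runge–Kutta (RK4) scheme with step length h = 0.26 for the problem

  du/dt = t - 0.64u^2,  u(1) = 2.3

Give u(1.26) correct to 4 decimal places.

1.8841

RK4: k1 = f(t_n, u_n); k2 = f(t_n + h/2, u_n + (h/2)·k1); k3 = f(t_n + h/2, u_n + (h/2)·k2); k4 = f(t_n + h, u_n + h·k3); u_{n+1} = u_n + (h/6)·(k1 + 2k2 + 2k3 + k4).
t=1.000000, u=2.300000:
  k1 = f(1.000000, 2.300000) = -2.385600
  k2 = f(1.130000, 1.989872) = -1.404138
  k3 = f(1.130000, 2.117462) = -1.739533
  k4 = f(1.260000, 1.847721) = -0.925008
  u ← 2.300000 + (0.26/6)·(k1 + 2k2 + 2k3 + k4) = 1.884089
u(1.26) ≈ 1.8841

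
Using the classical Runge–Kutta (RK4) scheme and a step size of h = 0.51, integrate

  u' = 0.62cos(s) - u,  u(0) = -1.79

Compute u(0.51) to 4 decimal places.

-0.8398

RK4: k1 = f(s_n, u_n); k2 = f(s_n + h/2, u_n + (h/2)·k1); k3 = f(s_n + h/2, u_n + (h/2)·k2); k4 = f(s_n + h, u_n + h·k3); u_{n+1} = u_n + (h/6)·(k1 + 2k2 + 2k3 + k4).
s=0.000000, u=-1.790000:
  k1 = f(0.000000, -1.790000) = 2.410000
  k2 = f(0.255000, -1.175450) = 1.775401
  k3 = f(0.255000, -1.337273) = 1.937224
  k4 = f(0.510000, -0.802016) = 1.343117
  u ← -1.790000 + (0.51/6)·(k1 + 2k2 + 2k3 + k4) = -0.839839
u(0.51) ≈ -0.8398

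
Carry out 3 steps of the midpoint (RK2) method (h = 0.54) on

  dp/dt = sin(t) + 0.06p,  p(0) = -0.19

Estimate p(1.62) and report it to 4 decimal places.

Midpoint: k1 = f(t_n, p_n); k2 = f(t_n + h/2, p_n + (h/2)·k1); p_{n+1} = p_n + h·k2.
t=0.000000, p=-0.190000:
  k1 = f(0.000000, -0.190000) = -0.011400
  k2 = f(0.270000, -0.193078) = 0.255147
  p ← -0.190000 + 0.54·0.255147 = -0.052221
t=0.540000, p=-0.052221:
  k1 = f(0.540000, -0.052221) = 0.511003
  k2 = f(0.810000, 0.085750) = 0.729432
  p ← -0.052221 + 0.54·0.729432 = 0.341673
t=1.080000, p=0.341673:
  k1 = f(1.080000, 0.341673) = 0.902458
  k2 = f(1.350000, 0.585336) = 1.010844
  p ← 0.341673 + 0.54·1.010844 = 0.887528
p(1.62) ≈ 0.8875

0.8875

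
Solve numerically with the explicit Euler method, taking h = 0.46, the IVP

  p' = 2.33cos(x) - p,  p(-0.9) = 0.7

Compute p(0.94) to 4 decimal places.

1.9765

Euler: p_{n+1} = p_n + h·f(x_n, p_n).
x=-0.900000, p=0.700000: f=0.748351 → p ← 0.700000 + 0.46·0.748351 = 1.044242
x=-0.440000, p=1.044242: f=1.063830 → p ← 1.044242 + 0.46·1.063830 = 1.533603
x=0.020000, p=1.533603: f=0.795931 → p ← 1.533603 + 0.46·0.795931 = 1.899731
x=0.480000, p=1.899731: f=0.166967 → p ← 1.899731 + 0.46·0.166967 = 1.976536
p(0.94) ≈ 1.9765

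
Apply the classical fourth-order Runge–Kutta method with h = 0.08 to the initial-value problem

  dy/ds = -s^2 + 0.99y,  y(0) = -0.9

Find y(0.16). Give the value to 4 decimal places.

-1.0559

RK4: k1 = f(s_n, y_n); k2 = f(s_n + h/2, y_n + (h/2)·k1); k3 = f(s_n + h/2, y_n + (h/2)·k2); k4 = f(s_n + h, y_n + h·k3); y_{n+1} = y_n + (h/6)·(k1 + 2k2 + 2k3 + k4).
s=0.000000, y=-0.900000:
  k1 = f(0.000000, -0.900000) = -0.891000
  k2 = f(0.040000, -0.935640) = -0.927884
  k3 = f(0.040000, -0.937115) = -0.929344
  k4 = f(0.080000, -0.974348) = -0.971004
  y ← -0.900000 + (0.08/6)·(k1 + 2k2 + 2k3 + k4) = -0.974353
s=0.080000, y=-0.974353:
  k1 = f(0.080000, -0.974353) = -0.971009
  k2 = f(0.120000, -1.013193) = -1.017461
  k3 = f(0.120000, -1.015051) = -1.019301
  k4 = f(0.160000, -1.055897) = -1.070938
  y ← -0.974353 + (0.08/6)·(k1 + 2k2 + 2k3 + k4) = -1.055892
y(0.16) ≈ -1.0559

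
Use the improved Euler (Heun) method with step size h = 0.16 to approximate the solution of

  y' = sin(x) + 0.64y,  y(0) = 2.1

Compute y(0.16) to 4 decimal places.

Heun: k1 = f(x_n, y_n); k2 = f(x_n + h, y_n + h·k1); y_{n+1} = y_n + (h/2)·(k1 + k2).
x=0.000000, y=2.100000:
  k1 = f(0.000000, 2.100000) = 1.344000
  k2 = f(0.160000, 2.315040) = 1.640944
  y ← 2.100000 + (0.16/2)·(1.344000 + 1.640944) = 2.338796
y(0.16) ≈ 2.3388

2.3388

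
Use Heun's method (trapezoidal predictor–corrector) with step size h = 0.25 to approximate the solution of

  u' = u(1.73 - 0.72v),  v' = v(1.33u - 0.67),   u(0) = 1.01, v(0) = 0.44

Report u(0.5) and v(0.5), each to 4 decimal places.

Heun on (u,v): k1 = f(t_n, state_n); k2 = f(t_n + h, state_n + h·k1); state_{n+1} = state_n + (h/2)·(k1 + k2).
0.000000: (1.010000, 0.440000)
  k1 = (1.427332, 0.296252)
  predictor → (1.366833, 0.514063)
  k2 = (1.858722, 0.590087)
  → (1.420757, 0.550792)
0.250000: (1.420757, 0.550792)
  k1 = (1.894479, 0.671750)
  predictor → (1.894376, 0.718730)
  k2 = (2.296959, 1.329306)
  → (1.944686, 0.800924)
(u(0.5), v(0.5)) ≈ (1.9447, 0.8009)

1.9447, 0.8009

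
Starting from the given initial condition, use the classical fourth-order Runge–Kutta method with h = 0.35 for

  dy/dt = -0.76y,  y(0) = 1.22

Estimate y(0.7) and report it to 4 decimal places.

0.7167

RK4: k1 = f(t_n, y_n); k2 = f(t_n + h/2, y_n + (h/2)·k1); k3 = f(t_n + h/2, y_n + (h/2)·k2); k4 = f(t_n + h, y_n + h·k3); y_{n+1} = y_n + (h/6)·(k1 + 2k2 + 2k3 + k4).
t=0.000000, y=1.220000:
  k1 = f(0.000000, 1.220000) = -0.927200
  k2 = f(0.175000, 1.057740) = -0.803882
  k3 = f(0.175000, 1.079321) = -0.820284
  k4 = f(0.350000, 0.932901) = -0.709005
  y ← 1.220000 + (0.35/6)·(k1 + 2k2 + 2k3 + k4) = 0.935069
t=0.350000, y=0.935069:
  k1 = f(0.350000, 0.935069) = -0.710652
  k2 = f(0.525000, 0.810705) = -0.616135
  k3 = f(0.525000, 0.827245) = -0.628706
  k4 = f(0.700000, 0.715022) = -0.543416
  y ← 0.935069 + (0.35/6)·(k1 + 2k2 + 2k3 + k4) = 0.716683
y(0.7) ≈ 0.7167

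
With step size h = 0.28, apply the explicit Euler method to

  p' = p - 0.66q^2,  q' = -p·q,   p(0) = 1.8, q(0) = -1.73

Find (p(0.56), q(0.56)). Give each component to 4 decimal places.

2.1051, -0.4374

Euler on (p,q): p_{n+1} = p_n + h·p', q_{n+1} = q_n + h·q'.
0.000000: (1.800000, -1.730000); f=(-0.175314, 3.114000) → (1.750912, -0.858080)
0.280000: (1.750912, -0.858080); f=(1.264953, 1.502423) → (2.105099, -0.437402)
(p(0.56), q(0.56)) ≈ (2.1051, -0.4374)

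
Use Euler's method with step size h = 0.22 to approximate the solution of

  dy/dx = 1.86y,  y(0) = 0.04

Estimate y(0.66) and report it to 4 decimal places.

Euler: y_{n+1} = y_n + h·f(x_n, y_n).
x=0.000000, y=0.040000: f=0.074400 → y ← 0.040000 + 0.22·0.074400 = 0.056368
x=0.220000, y=0.056368: f=0.104844 → y ← 0.056368 + 0.22·0.104844 = 0.079434
x=0.440000, y=0.079434: f=0.147747 → y ← 0.079434 + 0.22·0.147747 = 0.111938
y(0.66) ≈ 0.1119

0.1119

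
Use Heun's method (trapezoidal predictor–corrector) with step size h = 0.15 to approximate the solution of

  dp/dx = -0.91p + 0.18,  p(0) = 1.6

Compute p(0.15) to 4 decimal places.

1.4217

Heun: k1 = f(x_n, p_n); k2 = f(x_n + h, p_n + h·k1); p_{n+1} = p_n + (h/2)·(k1 + k2).
x=0.000000, p=1.600000:
  k1 = f(0.000000, 1.600000) = -1.276000
  k2 = f(0.150000, 1.408600) = -1.101826
  p ← 1.600000 + (0.15/2)·(-1.276000 + (-1.101826)) = 1.421663
p(0.15) ≈ 1.4217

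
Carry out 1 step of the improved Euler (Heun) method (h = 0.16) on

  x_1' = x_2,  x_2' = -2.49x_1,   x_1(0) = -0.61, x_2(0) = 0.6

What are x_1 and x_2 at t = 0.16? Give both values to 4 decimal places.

-0.4946, 0.8239

Heun on (x_1,x_2): k1 = f(t_n, state_n); k2 = f(t_n + h, state_n + h·k1); state_{n+1} = state_n + (h/2)·(k1 + k2).
0.000000: (-0.610000, 0.600000)
  k1 = (0.600000, 1.518900)
  predictor → (-0.514000, 0.843024)
  k2 = (0.843024, 1.279860)
  → (-0.494558, 0.823901)
(x_1(0.16), x_2(0.16)) ≈ (-0.4946, 0.8239)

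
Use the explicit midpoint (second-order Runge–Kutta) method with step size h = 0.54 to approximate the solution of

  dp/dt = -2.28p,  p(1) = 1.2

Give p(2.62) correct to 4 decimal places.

0.1754

Midpoint: k1 = f(t_n, p_n); k2 = f(t_n + h/2, p_n + (h/2)·k1); p_{n+1} = p_n + h·k2.
t=1.000000, p=1.200000:
  k1 = f(1.000000, 1.200000) = -2.736000
  k2 = f(1.270000, 0.461280) = -1.051718
  p ← 1.200000 + 0.54·(-1.051718) = 0.632072
t=1.540000, p=0.632072:
  k1 = f(1.540000, 0.632072) = -1.441124
  k2 = f(1.810000, 0.242969) = -0.553968
  p ← 0.632072 + 0.54·(-0.553968) = 0.332929
t=2.080000, p=0.332929:
  k1 = f(2.080000, 0.332929) = -0.759079
  k2 = f(2.350000, 0.127978) = -0.291790
  p ← 0.332929 + 0.54·(-0.291790) = 0.175363
p(2.62) ≈ 0.1754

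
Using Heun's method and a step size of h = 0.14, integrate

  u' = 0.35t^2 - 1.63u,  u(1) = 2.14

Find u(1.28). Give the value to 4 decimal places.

1.4674

Heun: k1 = f(t_n, u_n); k2 = f(t_n + h, u_n + h·k1); u_{n+1} = u_n + (h/2)·(k1 + k2).
t=1.000000, u=2.140000:
  k1 = f(1.000000, 2.140000) = -3.138200
  k2 = f(1.140000, 1.700652) = -2.317203
  u ← 2.140000 + (0.14/2)·(-3.138200 + (-2.317203)) = 1.758122
t=1.140000, u=1.758122:
  k1 = f(1.140000, 1.758122) = -2.410879
  k2 = f(1.280000, 1.420599) = -1.742136
  u ← 1.758122 + (0.14/2)·(-2.410879 + (-1.742136)) = 1.467411
u(1.28) ≈ 1.4674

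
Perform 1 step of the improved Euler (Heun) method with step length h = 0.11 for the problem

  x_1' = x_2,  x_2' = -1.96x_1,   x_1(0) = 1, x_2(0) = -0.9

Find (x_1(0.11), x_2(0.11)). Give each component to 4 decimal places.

0.8891, -1.1049

Heun on (x_1,x_2): k1 = f(s_n, state_n); k2 = f(s_n + h, state_n + h·k1); state_{n+1} = state_n + (h/2)·(k1 + k2).
0.000000: (1.000000, -0.900000)
  k1 = (-0.900000, -1.960000)
  predictor → (0.901000, -1.115600)
  k2 = (-1.115600, -1.765960)
  → (0.889142, -1.104928)
(x_1(0.11), x_2(0.11)) ≈ (0.8891, -1.1049)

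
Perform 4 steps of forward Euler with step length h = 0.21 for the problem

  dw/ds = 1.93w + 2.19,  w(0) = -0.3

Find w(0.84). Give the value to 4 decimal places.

Euler: w_{n+1} = w_n + h·f(s_n, w_n).
s=0.000000, w=-0.300000: f=1.611000 → w ← -0.300000 + 0.21·1.611000 = 0.038310
s=0.210000, w=0.038310: f=2.263938 → w ← 0.038310 + 0.21·2.263938 = 0.513737
s=0.420000, w=0.513737: f=3.181512 → w ← 0.513737 + 0.21·3.181512 = 1.181855
s=0.630000, w=1.181855: f=4.470980 → w ← 1.181855 + 0.21·4.470980 = 2.120760
w(0.84) ≈ 2.1208

2.1208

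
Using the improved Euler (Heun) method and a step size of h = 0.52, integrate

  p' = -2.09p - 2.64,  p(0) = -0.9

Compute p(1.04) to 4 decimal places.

-1.1710

Heun: k1 = f(s_n, p_n); k2 = f(s_n + h, p_n + h·k1); p_{n+1} = p_n + (h/2)·(k1 + k2).
s=0.000000, p=-0.900000:
  k1 = f(0.000000, -0.900000) = -0.759000
  k2 = f(0.520000, -1.294680) = 0.065881
  p ← -0.900000 + (0.52/2)·(-0.759000 + 0.065881) = -1.080211
s=0.520000, p=-1.080211:
  k1 = f(0.520000, -1.080211) = -0.382359
  k2 = f(1.040000, -1.279038) = 0.033189
  p ← -1.080211 + (0.52/2)·(-0.382359 + 0.033189) = -1.170995
p(1.04) ≈ -1.1710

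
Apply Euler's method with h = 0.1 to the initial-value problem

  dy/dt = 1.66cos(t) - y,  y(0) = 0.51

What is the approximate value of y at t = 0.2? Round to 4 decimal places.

Euler: y_{n+1} = y_n + h·f(t_n, y_n).
t=0.000000, y=0.510000: f=1.150000 → y ← 0.510000 + 0.1·1.150000 = 0.625000
t=0.100000, y=0.625000: f=1.026707 → y ← 0.625000 + 0.1·1.026707 = 0.727671
y(0.2) ≈ 0.7277

0.7277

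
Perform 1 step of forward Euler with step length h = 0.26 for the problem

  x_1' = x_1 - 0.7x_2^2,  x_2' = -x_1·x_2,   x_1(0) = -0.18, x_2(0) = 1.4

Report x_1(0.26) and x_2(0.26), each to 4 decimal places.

Euler on (x_1,x_2): x_1_{n+1} = x_1_n + h·x_1', x_2_{n+1} = x_2_n + h·x_2'.
0.000000: (-0.180000, 1.400000); f=(-1.552000, 0.252000) → (-0.583520, 1.465520)
(x_1(0.26), x_2(0.26)) ≈ (-0.5835, 1.4655)

-0.5835, 1.4655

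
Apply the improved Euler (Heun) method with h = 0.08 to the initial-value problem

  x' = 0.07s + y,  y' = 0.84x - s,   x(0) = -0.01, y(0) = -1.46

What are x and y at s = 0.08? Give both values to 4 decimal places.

Heun on (x,y): k1 = f(s_n, state_n); k2 = f(s_n + h, state_n + h·k1); state_{n+1} = state_n + (h/2)·(k1 + k2).
0.000000: (-0.010000, -1.460000)
  k1 = (-1.460000, -0.008400)
  predictor → (-0.126800, -1.460672)
  k2 = (-1.455072, -0.186512)
  → (-0.126603, -1.467796)
(x(0.08), y(0.08)) ≈ (-0.1266, -1.4678)

-0.1266, -1.4678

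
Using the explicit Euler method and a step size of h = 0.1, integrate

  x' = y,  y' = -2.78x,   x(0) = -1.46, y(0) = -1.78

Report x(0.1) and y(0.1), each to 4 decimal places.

Euler on (x,y): x_{n+1} = x_n + h·x', y_{n+1} = y_n + h·y'.
0.000000: (-1.460000, -1.780000); f=(-1.780000, 4.058800) → (-1.638000, -1.374120)
(x(0.1), y(0.1)) ≈ (-1.6380, -1.3741)

-1.6380, -1.3741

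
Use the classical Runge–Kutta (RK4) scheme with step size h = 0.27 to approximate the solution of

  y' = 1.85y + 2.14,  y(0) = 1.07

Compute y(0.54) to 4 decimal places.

RK4: k1 = f(x_n, y_n); k2 = f(x_n + h/2, y_n + (h/2)·k1); k3 = f(x_n + h/2, y_n + (h/2)·k2); k4 = f(x_n + h, y_n + h·k3); y_{n+1} = y_n + (h/6)·(k1 + 2k2 + 2k3 + k4).
x=0.000000, y=1.070000:
  k1 = f(0.000000, 1.070000) = 4.119500
  k2 = f(0.135000, 1.626133) = 5.148345
  k3 = f(0.135000, 1.765027) = 5.405299
  k4 = f(0.270000, 2.529431) = 6.819447
  y ← 1.070000 + (0.27/6)·(k1 + 2k2 + 2k3 + k4) = 2.512081
x=0.270000, y=2.512081:
  k1 = f(0.270000, 2.512081) = 6.787349
  k2 = f(0.405000, 3.428373) = 8.482490
  k3 = f(0.405000, 3.657217) = 8.905851
  k4 = f(0.540000, 4.916660) = 11.235822
  y ← 2.512081 + (0.27/6)·(k1 + 2k2 + 2k3 + k4) = 4.888074
y(0.54) ≈ 4.8881

4.8881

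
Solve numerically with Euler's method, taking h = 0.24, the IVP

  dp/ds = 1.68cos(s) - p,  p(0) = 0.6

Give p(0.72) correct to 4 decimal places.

1.1516

Euler: p_{n+1} = p_n + h·f(s_n, p_n).
s=0.000000, p=0.600000: f=1.080000 → p ← 0.600000 + 0.24·1.080000 = 0.859200
s=0.240000, p=0.859200: f=0.772648 → p ← 0.859200 + 0.24·0.772648 = 1.044635
s=0.480000, p=1.044635: f=0.445516 → p ← 1.044635 + 0.24·0.445516 = 1.151559
p(0.72) ≈ 1.1516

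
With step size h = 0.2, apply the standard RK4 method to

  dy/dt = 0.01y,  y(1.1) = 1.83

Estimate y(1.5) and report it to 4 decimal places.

1.8373

RK4: k1 = f(t_n, y_n); k2 = f(t_n + h/2, y_n + (h/2)·k1); k3 = f(t_n + h/2, y_n + (h/2)·k2); k4 = f(t_n + h, y_n + h·k3); y_{n+1} = y_n + (h/6)·(k1 + 2k2 + 2k3 + k4).
t=1.100000, y=1.830000:
  k1 = f(1.100000, 1.830000) = 0.018300
  k2 = f(1.200000, 1.831830) = 0.018318
  k3 = f(1.200000, 1.831832) = 0.018318
  k4 = f(1.300000, 1.833664) = 0.018337
  y ← 1.830000 + (0.2/6)·(k1 + 2k2 + 2k3 + k4) = 1.833664
t=1.300000, y=1.833664:
  k1 = f(1.300000, 1.833664) = 0.018337
  k2 = f(1.400000, 1.835497) = 0.018355
  k3 = f(1.400000, 1.835499) = 0.018355
  k4 = f(1.500000, 1.837335) = 0.018373
  y ← 1.833664 + (0.2/6)·(k1 + 2k2 + 2k3 + k4) = 1.837335
y(1.5) ≈ 1.8373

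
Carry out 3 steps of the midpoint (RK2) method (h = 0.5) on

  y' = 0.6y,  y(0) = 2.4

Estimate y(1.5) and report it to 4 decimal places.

Midpoint: k1 = f(x_n, y_n); k2 = f(x_n + h/2, y_n + (h/2)·k1); y_{n+1} = y_n + h·k2.
x=0.000000, y=2.400000:
  k1 = f(0.000000, 2.400000) = 1.440000
  k2 = f(0.250000, 2.760000) = 1.656000
  y ← 2.400000 + 0.5·1.656000 = 3.228000
x=0.500000, y=3.228000:
  k1 = f(0.500000, 3.228000) = 1.936800
  k2 = f(0.750000, 3.712200) = 2.227320
  y ← 3.228000 + 0.5·2.227320 = 4.341660
x=1.000000, y=4.341660:
  k1 = f(1.000000, 4.341660) = 2.604996
  k2 = f(1.250000, 4.992909) = 2.995745
  y ← 4.341660 + 0.5·2.995745 = 5.839533
y(1.5) ≈ 5.8395

5.8395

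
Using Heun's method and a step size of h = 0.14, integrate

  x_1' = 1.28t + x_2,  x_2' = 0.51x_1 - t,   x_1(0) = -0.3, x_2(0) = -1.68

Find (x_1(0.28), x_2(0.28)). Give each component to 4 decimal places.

-0.7313, -1.7941

Heun on (x_1,x_2): k1 = f(t_n, state_n); k2 = f(t_n + h, state_n + h·k1); state_{n+1} = state_n + (h/2)·(k1 + k2).
0.000000: (-0.300000, -1.680000)
  k1 = (-1.680000, -0.153000)
  predictor → (-0.535200, -1.701420)
  k2 = (-1.522220, -0.412952)
  → (-0.524155, -1.719617)
0.140000: (-0.524155, -1.719617)
  k1 = (-1.540417, -0.407319)
  predictor → (-0.739814, -1.776641)
  k2 = (-1.418241, -0.657305)
  → (-0.731261, -1.794140)
(x_1(0.28), x_2(0.28)) ≈ (-0.7313, -1.7941)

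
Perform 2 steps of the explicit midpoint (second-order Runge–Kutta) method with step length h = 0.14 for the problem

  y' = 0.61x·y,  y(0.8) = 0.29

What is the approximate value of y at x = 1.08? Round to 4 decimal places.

0.3403

Midpoint: k1 = f(x_n, y_n); k2 = f(x_n + h/2, y_n + (h/2)·k1); y_{n+1} = y_n + h·k2.
x=0.800000, y=0.290000:
  k1 = f(0.800000, 0.290000) = 0.141520
  k2 = f(0.870000, 0.299906) = 0.159160
  y ← 0.290000 + 0.14·0.159160 = 0.312282
x=0.940000, y=0.312282:
  k1 = f(0.940000, 0.312282) = 0.179063
  k2 = f(1.010000, 0.324817) = 0.200120
  y ← 0.312282 + 0.14·0.200120 = 0.340299
y(1.08) ≈ 0.3403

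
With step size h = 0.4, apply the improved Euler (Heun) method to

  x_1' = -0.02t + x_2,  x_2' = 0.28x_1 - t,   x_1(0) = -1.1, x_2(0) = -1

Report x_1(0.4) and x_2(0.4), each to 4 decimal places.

Heun on (x_1,x_2): k1 = f(t_n, state_n); k2 = f(t_n + h, state_n + h·k1); state_{n+1} = state_n + (h/2)·(k1 + k2).
0.000000: (-1.100000, -1.000000)
  k1 = (-1.000000, -0.308000)
  predictor → (-1.500000, -1.123200)
  k2 = (-1.131200, -0.820000)
  → (-1.526240, -1.225600)
(x_1(0.4), x_2(0.4)) ≈ (-1.5262, -1.2256)

-1.5262, -1.2256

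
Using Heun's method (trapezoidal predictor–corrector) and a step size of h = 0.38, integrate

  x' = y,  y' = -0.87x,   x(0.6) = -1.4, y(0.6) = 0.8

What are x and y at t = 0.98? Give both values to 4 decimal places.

-1.0081, 1.2126

Heun on (x,y): k1 = f(t_n, state_n); k2 = f(t_n + h, state_n + h·k1); state_{n+1} = state_n + (h/2)·(k1 + k2).
0.600000: (-1.400000, 0.800000)
  k1 = (0.800000, 1.218000)
  predictor → (-1.096000, 1.262840)
  k2 = (1.262840, 0.953520)
  → (-1.008060, 1.212589)
(x(0.98), y(0.98)) ≈ (-1.0081, 1.2126)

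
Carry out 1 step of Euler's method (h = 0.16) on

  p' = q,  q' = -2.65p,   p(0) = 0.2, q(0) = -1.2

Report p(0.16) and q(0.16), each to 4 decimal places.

Euler on (p,q): p_{n+1} = p_n + h·p', q_{n+1} = q_n + h·q'.
0.000000: (0.200000, -1.200000); f=(-1.200000, -0.530000) → (0.008000, -1.284800)
(p(0.16), q(0.16)) ≈ (0.0080, -1.2848)

0.0080, -1.2848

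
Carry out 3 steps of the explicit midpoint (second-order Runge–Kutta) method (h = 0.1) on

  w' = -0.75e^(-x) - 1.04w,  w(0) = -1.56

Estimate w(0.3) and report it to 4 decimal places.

Midpoint: k1 = f(x_n, w_n); k2 = f(x_n + h/2, w_n + (h/2)·k1); w_{n+1} = w_n + h·k2.
x=0.000000, w=-1.560000:
  k1 = f(0.000000, -1.560000) = 0.872400
  k2 = f(0.050000, -1.516380) = 0.863613
  w ← -1.560000 + 0.1·0.863613 = -1.473639
x=0.100000, w=-1.473639:
  k1 = f(0.100000, -1.473639) = 0.853956
  k2 = f(0.150000, -1.430941) = 0.842648
  w ← -1.473639 + 0.1·0.842648 = -1.389374
x=0.200000, w=-1.389374:
  k1 = f(0.200000, -1.389374) = 0.830901
  k2 = f(0.250000, -1.347829) = 0.817641
  w ← -1.389374 + 0.1·0.817641 = -1.307610
w(0.3) ≈ -1.3076

-1.3076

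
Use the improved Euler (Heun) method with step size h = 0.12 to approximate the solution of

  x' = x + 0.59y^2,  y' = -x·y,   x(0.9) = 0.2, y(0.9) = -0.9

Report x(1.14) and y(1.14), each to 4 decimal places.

Heun on (x,y): k1 = f(t_n, state_n); k2 = f(t_n + h, state_n + h·k1); state_{n+1} = state_n + (h/2)·(k1 + k2).
0.900000: (0.200000, -0.900000)
  k1 = (0.677900, 0.180000)
  predictor → (0.281348, -0.878400)
  k2 = (0.736584, 0.247136)
  → (0.284869, -0.874372)
1.020000: (0.284869, -0.874372)
  k1 = (0.735939, 0.249081)
  predictor → (0.373182, -0.844482)
  k2 = (0.793940, 0.315145)
  → (0.376662, -0.840518)
(x(1.14), y(1.14)) ≈ (0.3767, -0.8405)

0.3767, -0.8405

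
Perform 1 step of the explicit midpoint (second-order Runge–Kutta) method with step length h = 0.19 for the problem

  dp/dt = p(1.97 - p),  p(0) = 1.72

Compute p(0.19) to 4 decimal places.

1.7900

Midpoint: k1 = f(t_n, p_n); k2 = f(t_n + h/2, p_n + (h/2)·k1); p_{n+1} = p_n + h·k2.
t=0.000000, p=1.720000:
  k1 = f(0.000000, 1.720000) = 0.430000
  k2 = f(0.095000, 1.760850) = 0.368282
  p ← 1.720000 + 0.19·0.368282 = 1.789974
p(0.19) ≈ 1.7900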